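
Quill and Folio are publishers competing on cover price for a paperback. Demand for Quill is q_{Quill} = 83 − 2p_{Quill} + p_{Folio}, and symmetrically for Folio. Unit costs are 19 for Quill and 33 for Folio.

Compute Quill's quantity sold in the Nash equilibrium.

Quill's profit: π = (p_{Quill} − 19)(83 − 2p_{Quill} + p_{Folio}).
∂π/∂p_{Quill} = 121 − 4p_{Quill} + p_{Folio} = 0 ⇒ p_{Quill} = 30.25 + 0.25p_{Folio}.
Similarly p_{Folio} = 37.25 + 0.25p_{Quill}.
Plugging p_{Folio} into Quill's best response: p_{Quill} = 30.25 + 0.25(37.25 + 0.25p_{Quill}) ⇒ 0.9375p_{Quill} = 39.5625, so p_{Quill} = 42.2.
Then p_{Folio} = 37.25 + 0.25·42.2 = 47.8.
q_{Quill} = 83 − 2·42.2 + 47.8 = 46.4.

46.4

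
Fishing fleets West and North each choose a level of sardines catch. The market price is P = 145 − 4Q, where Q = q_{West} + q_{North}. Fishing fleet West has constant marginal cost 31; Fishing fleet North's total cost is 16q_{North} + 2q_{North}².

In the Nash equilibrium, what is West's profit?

Fishing fleet West's profit: π = q_{West}(145 − 4(q_{West} + q_{North})) − 31q_{West}.
∂π/∂q_{West} = 114 − 8q_{West} − 4q_{North} = 0, so q_{West} = 14.25 − 0.5q_{North}.
For North: ∂π/∂q_{North} = 129 − 12q_{North} − 4q_{West} = 0 ⇒ q_{North} = 10.75 − (1/3)q_{West}.
Substituting the second reaction function into the first: q_{West} = 14.25 − 0.5(10.75 − (1/3)q_{West}), which gives (5/6)q_{West} = 8.875 ⇒ q_{West} = 10.65.
Then q_{North} = 10.75 − (1/3)·10.65 = 7.2.
Price P = 145 − 4·17.85 = 73.6.
West's profit: (73.6 − 31)·10.65 = 453.69.

453.69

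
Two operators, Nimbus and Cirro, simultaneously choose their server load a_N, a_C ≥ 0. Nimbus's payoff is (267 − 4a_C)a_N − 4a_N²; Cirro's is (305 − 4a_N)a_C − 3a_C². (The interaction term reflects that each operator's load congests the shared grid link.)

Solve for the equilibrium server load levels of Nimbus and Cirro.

Expanding Nimbus's payoff: 267a_N − 4a_Ca_N − 4a_N².
∂π/∂a_N = 267 − 4a_C − 8a_N = 0, so a_N = 33.375 − 0.5a_C.
Likewise for Cirro: a_C = 305/6 − (2/3)a_N.
Solving the two reaction functions simultaneously: (1 − (−0.5)(−2/3))a_N = 33.375 − 0.5·(305/6), so (2/3)a_N = 191/24 and a_N = 11.9375.
Then a_C = 305/6 − (2/3)·11.9375 = 42.875.

11.9375, 42.875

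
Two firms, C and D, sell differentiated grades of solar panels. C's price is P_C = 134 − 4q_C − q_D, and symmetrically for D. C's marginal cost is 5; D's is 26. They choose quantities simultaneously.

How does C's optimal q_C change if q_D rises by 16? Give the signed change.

Firm C's profit: π = q_C(134 − 4q_C − q_D) − 5q_C.
∂π/∂q_C = 129 − 8q_C − q_D = 0 ⇒ q_C = 16.125 − 0.125q_D.
The reaction-function slope is −0.125, so a 16-unit rise in q_D moves q_C by −0.125 × 16 = −2. C's best response falls — the actions are strategic substitutes.

-2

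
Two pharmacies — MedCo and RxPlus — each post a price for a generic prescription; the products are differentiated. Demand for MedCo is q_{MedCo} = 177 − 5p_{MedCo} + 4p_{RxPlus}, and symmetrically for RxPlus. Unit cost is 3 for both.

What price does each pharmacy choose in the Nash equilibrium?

32

MedCo's profit: π = (p_{MedCo} − 3)(177 − 5p_{MedCo} + 4p_{RxPlus}).
∂π/∂p_{MedCo} = 192 − 10p_{MedCo} + 4p_{RxPlus} = 0 ⇒ p_{MedCo} = 19.2 + 0.4p_{RxPlus}.
Setting p_{MedCo} = p_{RxPlus} in the reaction function: p_{MedCo} = 19.2 + 0.4p_{MedCo}, so p_{MedCo} = 19.2 / 0.6 = 32.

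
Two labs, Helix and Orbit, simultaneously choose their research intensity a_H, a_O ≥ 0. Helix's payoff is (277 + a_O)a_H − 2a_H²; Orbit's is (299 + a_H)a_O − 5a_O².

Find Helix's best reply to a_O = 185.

115.5

Expanding Helix's payoff: 277a_H + a_Oa_H − 2a_H².
∂π/∂a_H = 277 + a_O − 4a_H = 0, so a_H = 69.25 + 0.25a_O.
At a_O = 185: a_H = 69.25 + 0.25·185 = 115.5.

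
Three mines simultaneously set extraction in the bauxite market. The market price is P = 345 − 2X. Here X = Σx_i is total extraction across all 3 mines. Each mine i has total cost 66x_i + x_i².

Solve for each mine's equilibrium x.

A representative mine's profit is π_i = x_i(345 − 2X) − 66x_i − x_i², with X = x_i + Σ_{j≠i} x_j.
First-order condition: 279 − 6x_i − 2Σ_{j≠i} x_j = 0.
With identical mines, set every x_j = x: then 279 − 6x − 4x = 0, i.e. x = 279/10 = 27.9.

27.9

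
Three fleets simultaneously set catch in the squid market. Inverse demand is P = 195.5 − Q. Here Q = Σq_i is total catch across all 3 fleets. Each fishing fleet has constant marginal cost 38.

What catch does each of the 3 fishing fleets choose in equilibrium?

39.375

A representative fishing fleet's profit is π_i = q_i(195.5 − Q) − 38q_i, with Q = q_i + Σ_{j≠i} q_j.
First-order condition: 157.5 − 2q_i − Σ_{j≠i} q_j = 0.
In a symmetric equilibrium every fishing fleet chooses the same q, so Σ_{j≠i} q_j = 2q. The condition becomes 157.5 − 4q = 0, giving q = 157.5/4 = 39.375.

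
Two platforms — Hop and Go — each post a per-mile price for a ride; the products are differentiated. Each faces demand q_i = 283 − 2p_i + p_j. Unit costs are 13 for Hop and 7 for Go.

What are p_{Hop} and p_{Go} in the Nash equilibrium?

102.2, 99.8

Hop's profit: π = (p_{Hop} − 13)(283 − 2p_{Hop} + p_{Go}).
∂π/∂p_{Hop} = 309 − 4p_{Hop} + p_{Go} = 0 ⇒ p_{Hop} = 77.25 + 0.25p_{Go}.
Similarly p_{Go} = 74.25 + 0.25p_{Hop}.
Substituting the second reaction function into the first: p_{Hop} = 77.25 + 0.25(74.25 + 0.25p_{Hop}), which gives 0.9375p_{Hop} = 95.8125 ⇒ p_{Hop} = 102.2.
Then p_{Go} = 74.25 + 0.25·102.2 = 99.8.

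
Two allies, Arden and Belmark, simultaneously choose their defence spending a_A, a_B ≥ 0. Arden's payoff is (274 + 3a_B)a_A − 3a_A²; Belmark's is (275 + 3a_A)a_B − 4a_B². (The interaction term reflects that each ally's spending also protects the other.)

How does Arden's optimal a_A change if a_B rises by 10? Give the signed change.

5

Expanding Arden's payoff: 274a_A + 3a_Ba_A − 3a_A².
∂π/∂a_A = 274 + 3a_B − 6a_A = 0, so a_A = 137/3 + 0.5a_B.
The reaction-function slope is 0.5, so a 10-unit rise in a_B moves a_A by 0.5 × 10 = 5. Arden's best response rises — the actions are strategic complements.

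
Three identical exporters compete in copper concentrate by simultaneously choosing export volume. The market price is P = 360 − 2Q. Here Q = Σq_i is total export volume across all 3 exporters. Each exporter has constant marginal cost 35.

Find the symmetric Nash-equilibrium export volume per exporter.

40.625

A representative exporter's profit is π_i = q_i(360 − 2Q) − 35q_i, with Q = q_i + Σ_{j≠i} q_j.
First-order condition: 325 − 4q_i − 2Σ_{j≠i} q_j = 0.
In a symmetric equilibrium every exporter chooses the same q, so Σ_{j≠i} q_j = 2q. The condition becomes 325 − 8q = 0, giving q = 325/8 = 40.625.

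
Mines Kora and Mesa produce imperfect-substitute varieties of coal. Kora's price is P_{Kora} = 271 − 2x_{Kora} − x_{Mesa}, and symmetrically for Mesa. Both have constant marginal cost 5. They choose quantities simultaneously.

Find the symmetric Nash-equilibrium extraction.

53.2

Mine Kora's profit: π = x_{Kora}(271 − 2x_{Kora} − x_{Mesa}) − 5x_{Kora}.
∂π/∂x_{Kora} = 266 − 4x_{Kora} − x_{Mesa} = 0 ⇒ x_{Kora} = 66.5 − 0.25x_{Mesa}.
Setting x_{Kora} = x_{Mesa} in the reaction function: x_{Kora} = 66.5 − 0.25x_{Kora}, so x_{Kora} = 66.5 / 1.25 = 53.2.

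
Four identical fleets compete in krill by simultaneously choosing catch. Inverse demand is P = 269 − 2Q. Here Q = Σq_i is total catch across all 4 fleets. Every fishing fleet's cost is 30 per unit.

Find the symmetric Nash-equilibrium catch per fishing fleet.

A representative fishing fleet's profit is π_i = q_i(269 − 2Q) − 30q_i, with Q = q_i + Σ_{j≠i} q_j.
First-order condition: 239 − 4q_i − 2Σ_{j≠i} q_j = 0.
In a symmetric equilibrium every fishing fleet chooses the same q, so Σ_{j≠i} q_j = 3q. The condition becomes 239 − 10q = 0, giving q = 239/10 = 23.9.

23.9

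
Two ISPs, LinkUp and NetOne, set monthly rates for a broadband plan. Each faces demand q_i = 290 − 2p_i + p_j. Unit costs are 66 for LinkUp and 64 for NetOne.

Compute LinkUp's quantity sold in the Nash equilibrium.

148.8

LinkUp's profit: π = (p_{LinkUp} − 66)(290 − 2p_{LinkUp} + p_{NetOne}).
∂π/∂p_{LinkUp} = 422 − 4p_{LinkUp} + p_{NetOne} = 0 ⇒ p_{LinkUp} = 105.5 + 0.25p_{NetOne}.
Similarly p_{NetOne} = 104.5 + 0.25p_{LinkUp}.
Solving the two reaction functions simultaneously: (1 − (0.25)(0.25))p_{LinkUp} = 105.5 + 0.25·104.5, so 0.9375p_{LinkUp} = 131.625 and p_{LinkUp} = 140.4.
Then p_{NetOne} = 104.5 + 0.25·140.4 = 139.6.
q_{LinkUp} = 290 − 2·140.4 + 139.6 = 148.8.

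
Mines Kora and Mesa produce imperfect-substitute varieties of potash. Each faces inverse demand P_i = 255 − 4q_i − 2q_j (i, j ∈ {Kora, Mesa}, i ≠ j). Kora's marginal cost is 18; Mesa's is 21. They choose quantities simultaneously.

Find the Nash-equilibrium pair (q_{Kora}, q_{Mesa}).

23.8, 23.3

Mine Kora's profit: π = q_{Kora}(255 − 4q_{Kora} − 2q_{Mesa}) − 18q_{Kora}.
∂π/∂q_{Kora} = 237 − 8q_{Kora} − 2q_{Mesa} = 0 ⇒ q_{Kora} = 29.625 − 0.25q_{Mesa}.
Similarly q_{Mesa} = 29.25 − 0.25q_{Kora}.
Solving the two reaction functions simultaneously: (1 − (−0.25)(−0.25))q_{Kora} = 29.625 − 0.25·29.25, so 0.9375q_{Kora} = 22.3125 and q_{Kora} = 23.8.
Then q_{Mesa} = 29.25 − 0.25·23.8 = 23.3.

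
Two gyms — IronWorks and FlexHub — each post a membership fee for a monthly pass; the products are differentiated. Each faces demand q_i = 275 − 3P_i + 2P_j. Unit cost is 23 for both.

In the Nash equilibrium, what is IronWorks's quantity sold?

IronWorks's profit: π = (P_{IronWorks} − 23)(275 − 3P_{IronWorks} + 2P_{FlexHub}).
∂π/∂P_{IronWorks} = 344 − 6P_{IronWorks} + 2P_{FlexHub} = 0 ⇒ P_{IronWorks} = 172/3 + (1/3)P_{FlexHub}.
The game is symmetric, so in equilibrium P_{FlexHub} = P_{IronWorks}: the reaction function gives (2/3)P_{IronWorks} = 172/3, hence P_{IronWorks} = 86.
q_{IronWorks} = 275 − 3·86 + 2·86 = 189.

189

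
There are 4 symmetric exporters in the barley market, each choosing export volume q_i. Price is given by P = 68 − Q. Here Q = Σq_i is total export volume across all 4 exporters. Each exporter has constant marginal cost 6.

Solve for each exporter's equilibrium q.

12.4

A representative exporter's profit is π_i = q_i(68 − Q) − 6q_i, with Q = q_i + Σ_{j≠i} q_j.
First-order condition: 62 − 2q_i − Σ_{j≠i} q_j = 0.
Imposing symmetry (q_j = q for all j) turns Σ_{j≠i} q_j into 3q, so 62 = 5q and q = 12.4.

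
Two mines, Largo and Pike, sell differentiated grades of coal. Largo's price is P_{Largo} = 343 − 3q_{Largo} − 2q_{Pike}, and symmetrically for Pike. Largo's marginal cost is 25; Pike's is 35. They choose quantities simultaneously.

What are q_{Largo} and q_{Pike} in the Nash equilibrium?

Mine Largo's profit: π = q_{Largo}(343 − 3q_{Largo} − 2q_{Pike}) − 25q_{Largo}.
∂π/∂q_{Largo} = 318 − 6q_{Largo} − 2q_{Pike} = 0 ⇒ q_{Largo} = 53 − (1/3)q_{Pike}.
Similarly q_{Pike} = 154/3 − (1/3)q_{Largo}.
Substituting the second reaction function into the first: q_{Largo} = 53 − (1/3)(154/3 − (1/3)q_{Largo}), which gives (8/9)q_{Largo} = 323/9 ⇒ q_{Largo} = 40.375.
Then q_{Pike} = 154/3 − (1/3)·40.375 = 37.875.

40.375, 37.875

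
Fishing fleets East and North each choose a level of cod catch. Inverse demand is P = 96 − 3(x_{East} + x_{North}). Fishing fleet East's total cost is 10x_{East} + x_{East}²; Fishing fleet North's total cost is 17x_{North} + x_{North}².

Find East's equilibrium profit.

Fishing fleet East's profit: π = x_{East}(96 − 3(x_{East} + x_{North})) − 10x_{East} − x_{East}².
∂π/∂x_{East} = 86 − 8x_{East} − 3x_{North} = 0, so x_{East} = 10.75 − 0.375x_{North}.
By the same steps for North: x_{North} = 9.875 − 0.375x_{East}.
Plugging x_{North} into East's best response: x_{East} = 10.75 − 0.375(9.875 − 0.375x_{East}) ⇒ (55/64)x_{East} = 451/64, so x_{East} = 8.2.
Then x_{North} = 9.875 − 0.375·8.2 = 6.8.
Price P = 96 − 3·15 = 51.
East's profit: (51 − 10)·8.2 − (8.2)² = 268.96.

268.96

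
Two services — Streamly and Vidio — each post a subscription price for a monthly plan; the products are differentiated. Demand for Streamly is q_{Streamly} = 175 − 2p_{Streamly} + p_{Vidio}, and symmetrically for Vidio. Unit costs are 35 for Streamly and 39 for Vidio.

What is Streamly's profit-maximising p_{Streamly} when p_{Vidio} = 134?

Streamly's profit: π = (p_{Streamly} − 35)(175 − 2p_{Streamly} + p_{Vidio}).
∂π/∂p_{Streamly} = 245 − 4p_{Streamly} + p_{Vidio} = 0 ⇒ p_{Streamly} = 61.25 + 0.25p_{Vidio}.
At p_{Vidio} = 134: p_{Streamly} = 61.25 + 0.25·134 = 94.75.

94.75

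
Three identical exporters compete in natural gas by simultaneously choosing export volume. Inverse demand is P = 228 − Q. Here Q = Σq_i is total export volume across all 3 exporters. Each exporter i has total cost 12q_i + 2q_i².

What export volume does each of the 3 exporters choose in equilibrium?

27

A representative exporter's profit is π_i = q_i(228 − Q) − 12q_i − 2q_i², with Q = q_i + Σ_{j≠i} q_j.
First-order condition: 216 − 6q_i − Σ_{j≠i} q_j = 0.
Imposing symmetry (q_j = q for all j) turns Σ_{j≠i} q_j into 2q, so 216 = 8q and q = 27.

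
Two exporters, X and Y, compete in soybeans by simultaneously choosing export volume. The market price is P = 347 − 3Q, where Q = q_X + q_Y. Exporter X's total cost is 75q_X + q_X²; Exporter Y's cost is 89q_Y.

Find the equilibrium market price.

185

Exporter X's profit: π = q_X(347 − 3(q_X + q_Y)) − 75q_X − q_X².
∂π/∂q_X = 272 − 8q_X − 3q_Y = 0, so q_X = 34 − 0.375q_Y.
For Y: ∂π/∂q_Y = 258 − 6q_Y − 3q_X = 0 ⇒ q_Y = 43 − 0.5q_X.
Solving the two reaction functions simultaneously: (1 − (−0.375)(−0.5))q_X = 34 − 0.375·43, so 0.8125q_X = 17.875 and q_X = 22.
Then q_Y = 43 − 0.5·22 = 32.
Equilibrium price: P = 347 − 3·54 = 185.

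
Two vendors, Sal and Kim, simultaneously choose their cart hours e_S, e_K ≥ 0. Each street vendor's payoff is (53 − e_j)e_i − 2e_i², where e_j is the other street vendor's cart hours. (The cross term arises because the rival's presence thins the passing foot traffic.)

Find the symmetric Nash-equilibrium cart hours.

Sal's payoff is (53 − e_K)e_S − 2e_S².
∂π/∂e_S = 53 − e_K − 4e_S = 0, so e_S = 13.25 − 0.25e_K.
The game is symmetric, so in equilibrium e_K = e_S: the reaction function gives 1.25e_S = 13.25, hence e_S = 10.6.

10.6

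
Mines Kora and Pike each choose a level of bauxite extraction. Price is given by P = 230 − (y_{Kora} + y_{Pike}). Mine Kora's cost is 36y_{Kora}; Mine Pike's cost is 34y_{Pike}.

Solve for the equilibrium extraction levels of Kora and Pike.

Mine Kora's profit: π = y_{Kora}(230 − (y_{Kora} + y_{Pike})) − 36y_{Kora}.
∂π/∂y_{Kora} = 194 − 2y_{Kora} − y_{Pike} = 0, so y_{Kora} = 97 − 0.5y_{Pike}.
By the same steps for Pike: y_{Pike} = 98 − 0.5y_{Kora}.
Solving the two reaction functions simultaneously: (1 − (−0.5)(−0.5))y_{Kora} = 97 − 0.5·98, so 0.75y_{Kora} = 48 and y_{Kora} = 64.
Then y_{Pike} = 98 − 0.5·64 = 66.

64, 66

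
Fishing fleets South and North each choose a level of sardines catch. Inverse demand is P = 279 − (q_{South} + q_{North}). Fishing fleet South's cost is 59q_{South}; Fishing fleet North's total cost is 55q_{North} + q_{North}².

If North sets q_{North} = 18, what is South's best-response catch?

Fishing fleet South's profit: π = q_{South}(279 − (q_{South} + q_{North})) − 59q_{South}.
∂π/∂q_{South} = 220 − 2q_{South} − q_{North} = 0, so q_{South} = 110 − 0.5q_{North}.
At q_{North} = 18: q_{South} = 110 − 0.5·18 = 101.

101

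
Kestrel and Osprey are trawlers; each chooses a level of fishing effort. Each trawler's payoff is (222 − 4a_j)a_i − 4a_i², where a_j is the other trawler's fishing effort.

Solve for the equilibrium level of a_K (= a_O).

Kestrel's payoff is (222 − 4a_O)a_K − 4a_K².
∂π/∂a_K = 222 − 4a_O − 8a_K = 0, so a_K = 27.75 − 0.5a_O.
The game is symmetric, so in equilibrium a_O = a_K: the reaction function gives 1.5a_K = 27.75, hence a_K = 18.5.

18.5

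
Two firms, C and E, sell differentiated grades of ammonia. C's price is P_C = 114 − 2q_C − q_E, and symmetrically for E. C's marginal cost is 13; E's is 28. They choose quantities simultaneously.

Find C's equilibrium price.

55.4

Firm C's profit: π = q_C(114 − 2q_C − q_E) − 13q_C.
∂π/∂q_C = 101 − 4q_C − q_E = 0 ⇒ q_C = 25.25 − 0.25q_E.
Similarly q_E = 21.5 − 0.25q_C.
Substituting the second reaction function into the first: q_C = 25.25 − 0.25(21.5 − 0.25q_C), which gives 0.9375q_C = 19.875 ⇒ q_C = 21.2.
Then q_E = 21.5 − 0.25·21.2 = 16.2.
P_C = 114 − 2·21.2 − 16.2 = 55.4.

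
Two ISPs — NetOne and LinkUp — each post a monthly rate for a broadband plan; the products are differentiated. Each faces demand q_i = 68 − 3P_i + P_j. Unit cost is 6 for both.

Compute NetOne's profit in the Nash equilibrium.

376.32

NetOne's profit: π = (P_{NetOne} − 6)(68 − 3P_{NetOne} + P_{LinkUp}).
∂π/∂P_{NetOne} = 86 − 6P_{NetOne} + P_{LinkUp} = 0 ⇒ P_{NetOne} = 43/3 + (1/6)P_{LinkUp}.
Setting P_{NetOne} = P_{LinkUp} in the reaction function: P_{NetOne} = 43/3 + (1/6)P_{NetOne}, so P_{NetOne} = (43/3) / (5/6) = 17.2.
q_{NetOne} = 68 − 3·17.2 + 17.2 = 33.6.
Profit = (17.2 − 6)·33.6 = 376.32.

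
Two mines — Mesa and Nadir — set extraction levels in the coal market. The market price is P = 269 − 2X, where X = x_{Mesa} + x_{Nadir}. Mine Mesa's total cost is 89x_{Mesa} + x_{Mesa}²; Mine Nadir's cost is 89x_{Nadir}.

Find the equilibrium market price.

Mine Mesa's profit: π = x_{Mesa}(269 − 2(x_{Mesa} + x_{Nadir})) − 89x_{Mesa} − x_{Mesa}².
∂π/∂x_{Mesa} = 180 − 6x_{Mesa} − 2x_{Nadir} = 0, so x_{Mesa} = 30 − (1/3)x_{Nadir}.
For Nadir: ∂π/∂x_{Nadir} = 180 − 4x_{Nadir} − 2x_{Mesa} = 0 ⇒ x_{Nadir} = 45 − 0.5x_{Mesa}.
Solving the two reaction functions simultaneously: (1 − (−1/3)(−0.5))x_{Mesa} = 30 − (1/3)·45, so (5/6)x_{Mesa} = 15 and x_{Mesa} = 18.
Then x_{Nadir} = 45 − 0.5·18 = 36.
Equilibrium price: P = 269 − 2·54 = 161.

161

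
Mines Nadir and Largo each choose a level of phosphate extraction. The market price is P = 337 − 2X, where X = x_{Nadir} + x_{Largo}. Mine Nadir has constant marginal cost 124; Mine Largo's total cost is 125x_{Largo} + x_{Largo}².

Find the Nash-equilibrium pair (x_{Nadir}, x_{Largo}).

42.7, 21.1

Mine Nadir's profit: π = x_{Nadir}(337 − 2(x_{Nadir} + x_{Largo})) − 124x_{Nadir}.
∂π/∂x_{Nadir} = 213 − 4x_{Nadir} − 2x_{Largo} = 0, so x_{Nadir} = 53.25 − 0.5x_{Largo}.
For Largo: ∂π/∂x_{Largo} = 212 − 6x_{Largo} − 2x_{Nadir} = 0 ⇒ x_{Largo} = 106/3 − (1/3)x_{Nadir}.
Solving the two reaction functions simultaneously: (1 − (−0.5)(−1/3))x_{Nadir} = 53.25 − 0.5·(106/3), so (5/6)x_{Nadir} = 427/12 and x_{Nadir} = 42.7.
Then x_{Largo} = 106/3 − (1/3)·42.7 = 21.1.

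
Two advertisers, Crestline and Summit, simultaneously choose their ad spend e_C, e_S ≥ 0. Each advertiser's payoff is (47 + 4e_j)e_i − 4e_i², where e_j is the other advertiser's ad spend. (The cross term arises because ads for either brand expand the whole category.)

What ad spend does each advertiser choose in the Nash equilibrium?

Crestline's payoff is (47 + 4e_S)e_C − 4e_C².
∂π/∂e_C = 47 + 4e_S − 8e_C = 0, so e_C = 5.875 + 0.5e_S.
Setting e_C = e_S in the reaction function: e_C = 5.875 + 0.5e_C, so e_C = 5.875 / 0.5 = 11.75.

11.75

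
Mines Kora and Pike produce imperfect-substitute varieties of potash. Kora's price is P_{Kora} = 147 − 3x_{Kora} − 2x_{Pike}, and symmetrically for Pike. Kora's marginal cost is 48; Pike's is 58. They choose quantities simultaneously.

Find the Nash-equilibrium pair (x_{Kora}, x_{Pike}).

Mine Kora's profit: π = x_{Kora}(147 − 3x_{Kora} − 2x_{Pike}) − 48x_{Kora}.
∂π/∂x_{Kora} = 99 − 6x_{Kora} − 2x_{Pike} = 0 ⇒ x_{Kora} = 16.5 − (1/3)x_{Pike}.
Similarly x_{Pike} = 89/6 − (1/3)x_{Kora}.
Substituting the second reaction function into the first: x_{Kora} = 16.5 − (1/3)(89/6 − (1/3)x_{Kora}), which gives (8/9)x_{Kora} = 104/9 ⇒ x_{Kora} = 13.
Then x_{Pike} = 89/6 − (1/3)·13 = 10.5.

13, 10.5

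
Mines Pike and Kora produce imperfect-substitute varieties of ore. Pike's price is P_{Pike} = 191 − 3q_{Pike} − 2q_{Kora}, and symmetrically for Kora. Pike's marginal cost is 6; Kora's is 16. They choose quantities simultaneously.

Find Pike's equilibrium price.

77.25

Mine Pike's profit: π = q_{Pike}(191 − 3q_{Pike} − 2q_{Kora}) − 6q_{Pike}.
∂π/∂q_{Pike} = 185 − 6q_{Pike} − 2q_{Kora} = 0 ⇒ q_{Pike} = 185/6 − (1/3)q_{Kora}.
Similarly q_{Kora} = 175/6 − (1/3)q_{Pike}.
Substituting the second reaction function into the first: q_{Pike} = 185/6 − (1/3)(175/6 − (1/3)q_{Pike}), which gives (8/9)q_{Pike} = 190/9 ⇒ q_{Pike} = 23.75.
Then q_{Kora} = 175/6 − (1/3)·23.75 = 21.25.
P_{Pike} = 191 − 3·23.75 − 2·21.25 = 77.25.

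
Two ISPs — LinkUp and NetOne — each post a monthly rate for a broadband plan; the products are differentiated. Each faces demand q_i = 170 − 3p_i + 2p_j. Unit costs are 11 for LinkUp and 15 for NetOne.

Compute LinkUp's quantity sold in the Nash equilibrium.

121.5

LinkUp's profit: π = (p_{LinkUp} − 11)(170 − 3p_{LinkUp} + 2p_{NetOne}).
∂π/∂p_{LinkUp} = 203 − 6p_{LinkUp} + 2p_{NetOne} = 0 ⇒ p_{LinkUp} = 203/6 + (1/3)p_{NetOne}.
Similarly p_{NetOne} = 215/6 + (1/3)p_{LinkUp}.
Plugging p_{NetOne} into LinkUp's best response: p_{LinkUp} = 203/6 + (1/3)(215/6 + (1/3)p_{LinkUp}) ⇒ (8/9)p_{LinkUp} = 412/9, so p_{LinkUp} = 51.5.
Then p_{NetOne} = 215/6 + (1/3)·51.5 = 53.
q_{LinkUp} = 170 − 3·51.5 + 2·53 = 121.5.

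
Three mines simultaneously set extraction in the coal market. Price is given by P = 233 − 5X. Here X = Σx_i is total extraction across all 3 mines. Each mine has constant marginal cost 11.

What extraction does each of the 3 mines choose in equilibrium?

A representative mine's profit is π_i = x_i(233 − 5X) − 11x_i, with X = x_i + Σ_{j≠i} x_j.
First-order condition: 222 − 10x_i − 5Σ_{j≠i} x_j = 0.
Imposing symmetry (x_j = x for all j) turns Σ_{j≠i} x_j into 2x, so 222 = 20x and x = 11.1.

11.1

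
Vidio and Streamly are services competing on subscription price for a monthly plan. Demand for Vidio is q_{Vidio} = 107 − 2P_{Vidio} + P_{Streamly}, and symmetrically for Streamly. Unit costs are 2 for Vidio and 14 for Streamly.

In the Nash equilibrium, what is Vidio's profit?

Vidio's profit: π = (P_{Vidio} − 2)(107 − 2P_{Vidio} + P_{Streamly}).
∂π/∂P_{Vidio} = 111 − 4P_{Vidio} + P_{Streamly} = 0 ⇒ P_{Vidio} = 27.75 + 0.25P_{Streamly}.
Similarly P_{Streamly} = 33.75 + 0.25P_{Vidio}.
Plugging P_{Streamly} into Vidio's best response: P_{Vidio} = 27.75 + 0.25(33.75 + 0.25P_{Vidio}) ⇒ 0.9375P_{Vidio} = 36.1875, so P_{Vidio} = 38.6.
Then P_{Streamly} = 33.75 + 0.25·38.6 = 43.4.
q_{Vidio} = 107 − 2·38.6 + 43.4 = 73.2.
Profit = (38.6 − 2)·73.2 = 2679.12.

2679.12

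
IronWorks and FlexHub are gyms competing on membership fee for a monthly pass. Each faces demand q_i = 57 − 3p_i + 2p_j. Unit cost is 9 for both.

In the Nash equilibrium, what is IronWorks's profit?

IronWorks's profit: π = (p_{IronWorks} − 9)(57 − 3p_{IronWorks} + 2p_{FlexHub}).
∂π/∂p_{IronWorks} = 84 − 6p_{IronWorks} + 2p_{FlexHub} = 0 ⇒ p_{IronWorks} = 14 + (1/3)p_{FlexHub}.
Setting p_{IronWorks} = p_{FlexHub} in the reaction function: p_{IronWorks} = 14 + (1/3)p_{IronWorks}, so p_{IronWorks} = 14 / (2/3) = 21.
q_{IronWorks} = 57 − 3·21 + 2·21 = 36.
Profit = (21 − 9)·36 = 432.

432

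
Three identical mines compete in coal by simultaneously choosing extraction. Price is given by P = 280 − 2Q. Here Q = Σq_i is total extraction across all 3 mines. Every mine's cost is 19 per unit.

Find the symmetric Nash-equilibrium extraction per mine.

32.625

A representative mine's profit is π_i = q_i(280 − 2Q) − 19q_i, with Q = q_i + Σ_{j≠i} q_j.
First-order condition: 261 − 4q_i − 2Σ_{j≠i} q_j = 0.
With identical mines, set every q_j = q: then 261 − 4q − 4q = 0, i.e. q = 261/8 = 32.625.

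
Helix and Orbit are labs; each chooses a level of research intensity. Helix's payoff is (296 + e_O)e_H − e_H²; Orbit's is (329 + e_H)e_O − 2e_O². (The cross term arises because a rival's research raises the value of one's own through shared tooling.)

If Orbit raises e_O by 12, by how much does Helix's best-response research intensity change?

Expanding Helix's payoff: 296e_H + e_Oe_H − e_H².
∂π/∂e_H = 296 + e_O − 2e_H = 0, so e_H = 148 + 0.5e_O.
The reaction-function slope is 0.5, so a 12-unit rise in e_O moves e_H by 0.5 × 12 = 6. Helix's best response rises — the actions are strategic complements.

6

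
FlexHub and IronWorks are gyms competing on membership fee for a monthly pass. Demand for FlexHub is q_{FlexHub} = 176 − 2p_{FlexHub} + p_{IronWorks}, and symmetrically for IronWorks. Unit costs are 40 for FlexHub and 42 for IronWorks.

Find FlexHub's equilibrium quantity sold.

FlexHub's profit: π = (p_{FlexHub} − 40)(176 − 2p_{FlexHub} + p_{IronWorks}).
∂π/∂p_{FlexHub} = 256 − 4p_{FlexHub} + p_{IronWorks} = 0 ⇒ p_{FlexHub} = 64 + 0.25p_{IronWorks}.
Similarly p_{IronWorks} = 65 + 0.25p_{FlexHub}.
Solving the two reaction functions simultaneously: (1 − (0.25)(0.25))p_{FlexHub} = 64 + 0.25·65, so 0.9375p_{FlexHub} = 80.25 and p_{FlexHub} = 85.6.
Then p_{IronWorks} = 65 + 0.25·85.6 = 86.4.
q_{FlexHub} = 176 − 2·85.6 + 86.4 = 91.2.

91.2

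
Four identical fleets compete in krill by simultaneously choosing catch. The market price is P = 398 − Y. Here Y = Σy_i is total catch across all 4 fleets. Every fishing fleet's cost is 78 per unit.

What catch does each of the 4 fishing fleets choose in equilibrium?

64

A representative fishing fleet's profit is π_i = y_i(398 − Y) − 78y_i, with Y = y_i + Σ_{j≠i} y_j.
First-order condition: 320 − 2y_i − Σ_{j≠i} y_j = 0.
In a symmetric equilibrium every fishing fleet chooses the same y, so Σ_{j≠i} y_j = 3y. The condition becomes 320 − 5y = 0, giving y = 320/5 = 64.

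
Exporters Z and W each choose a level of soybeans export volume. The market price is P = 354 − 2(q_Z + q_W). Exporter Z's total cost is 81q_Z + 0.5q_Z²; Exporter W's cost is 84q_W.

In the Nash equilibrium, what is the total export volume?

84.75

Exporter Z's profit: π = q_Z(354 − 2(q_Z + q_W)) − 81q_Z − 0.5q_Z².
∂π/∂q_Z = 273 − 5q_Z − 2q_W = 0, so q_Z = 54.6 − 0.4q_W.
For W: ∂π/∂q_W = 270 − 4q_W − 2q_Z = 0 ⇒ q_W = 67.5 − 0.5q_Z.
Plugging q_W into Z's best response: q_Z = 54.6 − 0.4(67.5 − 0.5q_Z) ⇒ 0.8q_Z = 27.6, so q_Z = 34.5.
Then q_W = 67.5 − 0.5·34.5 = 50.25.
Total export volume: 34.5 + 50.25 = 84.75.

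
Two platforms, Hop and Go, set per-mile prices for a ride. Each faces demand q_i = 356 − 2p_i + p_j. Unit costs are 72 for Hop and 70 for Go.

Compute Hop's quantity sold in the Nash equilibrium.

188.8

Hop's profit: π = (p_{Hop} − 72)(356 − 2p_{Hop} + p_{Go}).
∂π/∂p_{Hop} = 500 − 4p_{Hop} + p_{Go} = 0 ⇒ p_{Hop} = 125 + 0.25p_{Go}.
Similarly p_{Go} = 124 + 0.25p_{Hop}.
Substituting the second reaction function into the first: p_{Hop} = 125 + 0.25(124 + 0.25p_{Hop}), which gives 0.9375p_{Hop} = 156 ⇒ p_{Hop} = 166.4.
Then p_{Go} = 124 + 0.25·166.4 = 165.6.
q_{Hop} = 356 − 2·166.4 + 165.6 = 188.8.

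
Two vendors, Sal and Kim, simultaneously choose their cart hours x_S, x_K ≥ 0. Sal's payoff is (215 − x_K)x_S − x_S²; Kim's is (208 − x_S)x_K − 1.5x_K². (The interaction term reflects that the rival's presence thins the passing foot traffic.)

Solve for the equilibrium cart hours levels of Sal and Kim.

87.4, 40.2

Expanding Sal's payoff: 215x_S − x_Kx_S − x_S².
∂π/∂x_S = 215 − x_K − 2x_S = 0, so x_S = 107.5 − 0.5x_K.
Likewise for Kim: x_K = 208/3 − (1/3)x_S.
Plugging x_K into Sal's best response: x_S = 107.5 − 0.5(208/3 − (1/3)x_S) ⇒ (5/6)x_S = 437/6, so x_S = 87.4.
Then x_K = 208/3 − (1/3)·87.4 = 40.2.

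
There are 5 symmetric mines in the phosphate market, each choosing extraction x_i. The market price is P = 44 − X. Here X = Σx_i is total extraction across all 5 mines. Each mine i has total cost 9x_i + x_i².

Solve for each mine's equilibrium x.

A representative mine's profit is π_i = x_i(44 − X) − 9x_i − x_i², with X = x_i + Σ_{j≠i} x_j.
First-order condition: 35 − 4x_i − Σ_{j≠i} x_j = 0.
With identical mines, set every x_j = x: then 35 − 4x − 4x = 0, i.e. x = 35/8 = 4.375.

4.375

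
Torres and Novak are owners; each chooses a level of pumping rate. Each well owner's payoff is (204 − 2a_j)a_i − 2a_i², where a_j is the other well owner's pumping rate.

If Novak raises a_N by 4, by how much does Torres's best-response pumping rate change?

-2

Torres's payoff is (204 − 2a_N)a_T − 2a_T².
∂π/∂a_T = 204 − 2a_N − 4a_T = 0, so a_T = 51 − 0.5a_N.
The reaction-function slope is −0.5, so a 4-unit rise in a_N moves a_T by −0.5 × 4 = −2. Torres's best response falls — the actions are strategic substitutes.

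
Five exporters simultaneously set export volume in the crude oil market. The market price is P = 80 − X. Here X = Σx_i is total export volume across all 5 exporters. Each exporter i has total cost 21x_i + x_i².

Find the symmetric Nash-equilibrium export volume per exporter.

7.375

A representative exporter's profit is π_i = x_i(80 − X) − 21x_i − x_i², with X = x_i + Σ_{j≠i} x_j.
First-order condition: 59 − 4x_i − Σ_{j≠i} x_j = 0.
In a symmetric equilibrium every exporter chooses the same x, so Σ_{j≠i} x_j = 4x. The condition becomes 59 − 8x = 0, giving x = 59/8 = 7.375.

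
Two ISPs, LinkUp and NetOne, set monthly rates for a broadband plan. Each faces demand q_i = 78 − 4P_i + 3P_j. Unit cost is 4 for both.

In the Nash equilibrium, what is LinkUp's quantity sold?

59.2

LinkUp's profit: π = (P_{LinkUp} − 4)(78 − 4P_{LinkUp} + 3P_{NetOne}).
∂π/∂P_{LinkUp} = 94 − 8P_{LinkUp} + 3P_{NetOne} = 0 ⇒ P_{LinkUp} = 11.75 + 0.375P_{NetOne}.
The game is symmetric, so in equilibrium P_{NetOne} = P_{LinkUp}: the reaction function gives 0.625P_{LinkUp} = 11.75, hence P_{LinkUp} = 18.8.
q_{LinkUp} = 78 − 4·18.8 + 3·18.8 = 59.2.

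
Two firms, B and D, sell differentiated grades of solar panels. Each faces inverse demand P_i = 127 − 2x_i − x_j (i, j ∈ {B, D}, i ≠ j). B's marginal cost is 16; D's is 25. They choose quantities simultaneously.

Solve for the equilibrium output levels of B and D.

Firm B's profit: π = x_B(127 − 2x_B − x_D) − 16x_B.
∂π/∂x_B = 111 − 4x_B − x_D = 0 ⇒ x_B = 27.75 − 0.25x_D.
Similarly x_D = 25.5 − 0.25x_B.
Solving the two reaction functions simultaneously: (1 − (−0.25)(−0.25))x_B = 27.75 − 0.25·25.5, so 0.9375x_B = 21.375 and x_B = 22.8.
Then x_D = 25.5 − 0.25·22.8 = 19.8.

22.8, 19.8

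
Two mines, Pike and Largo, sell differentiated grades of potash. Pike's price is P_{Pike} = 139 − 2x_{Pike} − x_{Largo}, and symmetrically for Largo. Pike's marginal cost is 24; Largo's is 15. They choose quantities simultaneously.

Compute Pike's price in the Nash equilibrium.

Mine Pike's profit: π = x_{Pike}(139 − 2x_{Pike} − x_{Largo}) − 24x_{Pike}.
∂π/∂x_{Pike} = 115 − 4x_{Pike} − x_{Largo} = 0 ⇒ x_{Pike} = 28.75 − 0.25x_{Largo}.
Similarly x_{Largo} = 31 − 0.25x_{Pike}.
Substituting the second reaction function into the first: x_{Pike} = 28.75 − 0.25(31 − 0.25x_{Pike}), which gives 0.9375x_{Pike} = 21 ⇒ x_{Pike} = 22.4.
Then x_{Largo} = 31 − 0.25·22.4 = 25.4.
P_{Pike} = 139 − 2·22.4 − 25.4 = 68.8.

68.8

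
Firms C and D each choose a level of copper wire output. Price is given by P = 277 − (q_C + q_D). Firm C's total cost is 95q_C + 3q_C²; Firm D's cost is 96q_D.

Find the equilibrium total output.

Firm C's profit: π = q_C(277 − (q_C + q_D)) − 95q_C − 3q_C².
∂π/∂q_C = 182 − 8q_C − q_D = 0, so q_C = 22.75 − 0.125q_D.
For D: ∂π/∂q_D = 181 − 2q_D − q_C = 0 ⇒ q_D = 90.5 − 0.5q_C.
Substituting the second reaction function into the first: q_C = 22.75 − 0.125(90.5 − 0.5q_C), which gives 0.9375q_C = 11.4375 ⇒ q_C = 12.2.
Then q_D = 90.5 − 0.5·12.2 = 84.4.
Total output: 12.2 + 84.4 = 96.6.

96.6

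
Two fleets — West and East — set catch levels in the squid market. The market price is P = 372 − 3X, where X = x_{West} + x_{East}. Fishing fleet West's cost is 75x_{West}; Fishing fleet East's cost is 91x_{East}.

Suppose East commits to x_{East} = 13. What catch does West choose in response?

43

Fishing fleet West's profit: π = x_{West}(372 − 3(x_{West} + x_{East})) − 75x_{West}.
∂π/∂x_{West} = 297 − 6x_{West} − 3x_{East} = 0, so x_{West} = 49.5 − 0.5x_{East}.
At x_{East} = 13: x_{West} = 49.5 − 0.5·13 = 43.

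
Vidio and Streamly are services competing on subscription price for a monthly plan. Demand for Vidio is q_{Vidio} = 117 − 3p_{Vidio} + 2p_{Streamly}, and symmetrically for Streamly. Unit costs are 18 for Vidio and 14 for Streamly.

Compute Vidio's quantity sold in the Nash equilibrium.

Vidio's profit: π = (p_{Vidio} − 18)(117 − 3p_{Vidio} + 2p_{Streamly}).
∂π/∂p_{Vidio} = 171 − 6p_{Vidio} + 2p_{Streamly} = 0 ⇒ p_{Vidio} = 28.5 + (1/3)p_{Streamly}.
Similarly p_{Streamly} = 26.5 + (1/3)p_{Vidio}.
Plugging p_{Streamly} into Vidio's best response: p_{Vidio} = 28.5 + (1/3)(26.5 + (1/3)p_{Vidio}) ⇒ (8/9)p_{Vidio} = 112/3, so p_{Vidio} = 42.
Then p_{Streamly} = 26.5 + (1/3)·42 = 40.5.
q_{Vidio} = 117 − 3·42 + 2·40.5 = 72.

72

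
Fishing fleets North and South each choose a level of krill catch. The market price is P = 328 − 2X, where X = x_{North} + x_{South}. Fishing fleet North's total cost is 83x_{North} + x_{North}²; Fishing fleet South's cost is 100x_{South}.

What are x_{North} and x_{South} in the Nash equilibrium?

Fishing fleet North's profit: π = x_{North}(328 − 2(x_{North} + x_{South})) − 83x_{North} − x_{North}².
∂π/∂x_{North} = 245 − 6x_{North} − 2x_{South} = 0, so x_{North} = 245/6 − (1/3)x_{South}.
For South: ∂π/∂x_{South} = 228 − 4x_{South} − 2x_{North} = 0 ⇒ x_{South} = 57 − 0.5x_{North}.
Substituting the second reaction function into the first: x_{North} = 245/6 − (1/3)(57 − 0.5x_{North}), which gives (5/6)x_{North} = 131/6 ⇒ x_{North} = 26.2.
Then x_{South} = 57 − 0.5·26.2 = 43.9.

26.2, 43.9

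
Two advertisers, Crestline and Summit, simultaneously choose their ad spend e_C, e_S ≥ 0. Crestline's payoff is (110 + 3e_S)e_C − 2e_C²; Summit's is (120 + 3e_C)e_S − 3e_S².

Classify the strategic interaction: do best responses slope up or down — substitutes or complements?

Expanding Crestline's payoff: 110e_C + 3e_Se_C − 2e_C².
∂π/∂e_C = 110 + 3e_S − 4e_C = 0, so e_C = 27.5 + 0.75e_S.
The best-response slope de_C/de_S = 0.75 > 0: the reaction function is upward-sloping, so the choices are strategic complements.

strategic complements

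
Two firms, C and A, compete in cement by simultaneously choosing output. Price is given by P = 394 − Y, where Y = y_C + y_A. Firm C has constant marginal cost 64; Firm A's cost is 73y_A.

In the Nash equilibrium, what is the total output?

Firm C's profit: π = y_C(394 − (y_C + y_A)) − 64y_C.
∂π/∂y_C = 330 − 2y_C − y_A = 0, so y_C = 165 − 0.5y_A.
By the same steps for A: y_A = 160.5 − 0.5y_C.
Solving the two reaction functions simultaneously: (1 − (−0.5)(−0.5))y_C = 165 − 0.5·160.5, so 0.75y_C = 84.75 and y_C = 113.
Then y_A = 160.5 − 0.5·113 = 104.
Total output: 113 + 104 = 217.

217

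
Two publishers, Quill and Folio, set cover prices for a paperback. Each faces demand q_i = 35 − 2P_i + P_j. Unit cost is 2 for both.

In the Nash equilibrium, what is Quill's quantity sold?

Quill's profit: π = (P_{Quill} − 2)(35 − 2P_{Quill} + P_{Folio}).
∂π/∂P_{Quill} = 39 − 4P_{Quill} + P_{Folio} = 0 ⇒ P_{Quill} = 9.75 + 0.25P_{Folio}.
The game is symmetric, so in equilibrium P_{Folio} = P_{Quill}: the reaction function gives 0.75P_{Quill} = 9.75, hence P_{Quill} = 13.
q_{Quill} = 35 − 2·13 + 13 = 22.

22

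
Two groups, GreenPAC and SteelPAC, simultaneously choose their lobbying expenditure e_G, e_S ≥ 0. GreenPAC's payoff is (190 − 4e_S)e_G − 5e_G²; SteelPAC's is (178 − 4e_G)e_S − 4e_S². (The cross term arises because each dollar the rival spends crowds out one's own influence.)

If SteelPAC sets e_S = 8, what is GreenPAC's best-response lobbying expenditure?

15.8

Expanding GreenPAC's payoff: 190e_G − 4e_Se_G − 5e_G².
∂π/∂e_G = 190 − 4e_S − 10e_G = 0, so e_G = 19 − 0.4e_S.
At e_S = 8: e_G = 19 − 0.4·8 = 15.8.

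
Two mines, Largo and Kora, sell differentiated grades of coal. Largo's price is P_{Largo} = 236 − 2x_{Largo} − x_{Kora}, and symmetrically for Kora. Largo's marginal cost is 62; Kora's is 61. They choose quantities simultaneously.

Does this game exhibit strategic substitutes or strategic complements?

strategic substitutes

Mine Largo's profit: π = x_{Largo}(236 − 2x_{Largo} − x_{Kora}) − 62x_{Largo}.
∂π/∂x_{Largo} = 174 − 4x_{Largo} − x_{Kora} = 0 ⇒ x_{Largo} = 43.5 − 0.25x_{Kora}.
The best-response slope dx_{Largo}/dx_{Kora} = −0.25 < 0: the reaction function is downward-sloping, so the choices are strategic substitutes.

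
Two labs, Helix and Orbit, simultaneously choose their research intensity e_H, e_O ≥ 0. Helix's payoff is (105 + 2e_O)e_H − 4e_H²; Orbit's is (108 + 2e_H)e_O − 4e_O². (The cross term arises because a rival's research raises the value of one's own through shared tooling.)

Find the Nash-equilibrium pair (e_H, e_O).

Expanding Helix's payoff: 105e_H + 2e_Oe_H − 4e_H².
∂π/∂e_H = 105 + 2e_O − 8e_H = 0, so e_H = 13.125 + 0.25e_O.
Likewise for Orbit: e_O = 13.5 + 0.25e_H.
Solving the two reaction functions simultaneously: (1 − (0.25)(0.25))e_H = 13.125 + 0.25·13.5, so 0.9375e_H = 16.5 and e_H = 17.6.
Then e_O = 13.5 + 0.25·17.6 = 17.9.

17.6, 17.9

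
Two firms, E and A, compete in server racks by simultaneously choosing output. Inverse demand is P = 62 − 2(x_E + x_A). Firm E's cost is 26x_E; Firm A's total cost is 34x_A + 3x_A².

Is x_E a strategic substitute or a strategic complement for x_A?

Firm E's profit: π = x_E(62 − 2(x_E + x_A)) − 26x_E.
∂π/∂x_E = 36 − 4x_E − 2x_A = 0, so x_E = 9 − 0.5x_A.
The best-response slope dx_E/dx_A = −0.5 < 0: the reaction function is downward-sloping, so the choices are strategic substitutes.

strategic substitutes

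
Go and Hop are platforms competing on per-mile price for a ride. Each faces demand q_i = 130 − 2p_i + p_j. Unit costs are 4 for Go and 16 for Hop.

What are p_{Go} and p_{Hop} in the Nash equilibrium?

47.6, 52.4

Go's profit: π = (p_{Go} − 4)(130 − 2p_{Go} + p_{Hop}).
∂π/∂p_{Go} = 138 − 4p_{Go} + p_{Hop} = 0 ⇒ p_{Go} = 34.5 + 0.25p_{Hop}.
Similarly p_{Hop} = 40.5 + 0.25p_{Go}.
Plugging p_{Hop} into Go's best response: p_{Go} = 34.5 + 0.25(40.5 + 0.25p_{Go}) ⇒ 0.9375p_{Go} = 44.625, so p_{Go} = 47.6.
Then p_{Hop} = 40.5 + 0.25·47.6 = 52.4.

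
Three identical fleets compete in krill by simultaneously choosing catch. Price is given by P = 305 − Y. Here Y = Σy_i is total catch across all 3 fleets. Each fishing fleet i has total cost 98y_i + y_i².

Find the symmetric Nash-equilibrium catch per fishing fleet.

34.5

A representative fishing fleet's profit is π_i = y_i(305 − Y) − 98y_i − y_i², with Y = y_i + Σ_{j≠i} y_j.
First-order condition: 207 − 4y_i − Σ_{j≠i} y_j = 0.
Imposing symmetry (y_j = y for all j) turns Σ_{j≠i} y_j into 2y, so 207 = 6y and y = 34.5.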